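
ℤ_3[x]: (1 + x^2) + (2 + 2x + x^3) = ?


Add coefficients mod 3:
x^0: 1 + 2 = 0 (mod 3)
x^1: 0 + 2 = 2 (mod 3)
x^2: 1 + 0 = 1 (mod 3)
x^3: 0 + 1 = 1 (mod 3)
Result: 2x + x^2 + x^3

f + g = 2x + x^2 + x^3


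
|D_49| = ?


|D_n| = 2n (n rotations and n reflections)
|D_49| = 2×49 = 98

|D_49| = 98


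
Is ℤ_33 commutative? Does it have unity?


ℤ_33 is a commutative ring with unity 1; 33 = 3×11 is composite, so 3·11 ≡ 0 gives zero divisors (not an integral domain)
Commutative: Yes
Integral domain: No
Has unity: Yes

ℤ_33: Commutative=Yes, Unity=Yes


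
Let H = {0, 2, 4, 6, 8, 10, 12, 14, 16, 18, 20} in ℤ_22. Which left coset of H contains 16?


16 + H = {16 + h (mod 22) : h ∈ H}
16+0=16, 16+2=18, 16+4=20, 16+6=0, 16+8=2, 16+10=4, 16+12=6, 16+14=8, 16+16=10, 16+18=12, 16+20=14
16 + H = {0, 2, 4, 6, 8, 10, 12, 14, 16, 18, 20} = 0 + H

16 + H = {0, 2, 4, 6, 8, 10, 12, 14, 16, 18, 20}


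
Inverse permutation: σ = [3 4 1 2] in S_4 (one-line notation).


To find σ⁻¹, swap domain and range:
σ(1) = 3 → σ⁻¹(3) = 1
σ(2) = 4 → σ⁻¹(4) = 2
σ(3) = 1 → σ⁻¹(1) = 3
σ(4) = 2 → σ⁻¹(2) = 4

σ⁻¹ = [3 4 1 2]


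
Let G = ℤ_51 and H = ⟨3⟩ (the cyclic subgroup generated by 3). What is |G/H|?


|⟨3⟩| = n / gcd(3, 51) = 51 / 3 = 17
H is normal (ℤ_51 is abelian).
|G/H| = |G| / |H| = 51 / 17 = 3

|G/H| = 3


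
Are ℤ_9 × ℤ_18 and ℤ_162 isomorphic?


Comparing ℤ_9 × ℤ_18 and ℤ_162:
gcd(9,18) = 9 ≠ 1. Max element order in ℤ_9×ℤ_18 is lcm(9,18) = 18 < 162, so it has no element of order 162

No, ℤ_9 × ℤ_18 ≇ ℤ_162


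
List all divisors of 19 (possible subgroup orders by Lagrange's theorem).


Lagrange's theorem: |H| divides |G|
|G| = 19
Divisors of 19: 1, 19

Possible subgroup orders: {1, 19}


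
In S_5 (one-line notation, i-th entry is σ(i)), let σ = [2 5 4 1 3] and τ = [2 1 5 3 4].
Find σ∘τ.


σ∘τ: apply τ first, then σ
1 →τ 2 →σ 5
2 →τ 1 →σ 2
3 →τ 5 →σ 3
4 →τ 3 →σ 4
5 →τ 4 →σ 1

σ∘τ = [5 2 3 4 1]


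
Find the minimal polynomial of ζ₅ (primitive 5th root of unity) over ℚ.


ζ₅ is a root of Φ₅(x) = x⁴ + x³ + x² + x + 1, irreducible over ℚ

Minimal polynomial: x⁴ + x³ + x² + x + 1


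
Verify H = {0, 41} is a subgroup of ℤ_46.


Subgroup test for H = {0, 41} in (ℤ_46, +):
(1) 0 ∈ H? Yes
(2) Closure: for all a,b ∈ H, (a+b) mod 46 ∈ H? No  [counterexample: 41 + 41 = 36 ∉ H]
(3) Inverses: for all a ∈ H, -a mod 46 ∈ H? No

No, H is not a subgroup of ℤ_46


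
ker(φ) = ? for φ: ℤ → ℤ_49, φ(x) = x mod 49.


Kernel = preimage of identity
ker(φ) = {x ∈ ℤ : x ≡ 0 (mod 49)} = 49ℤ = {0, ±49, ±98, ...}

ker(φ) = 49ℤ


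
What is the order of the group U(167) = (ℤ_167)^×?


U(n) is the group of units mod n; |U(n)| = φ(n)
|U(167)| = φ(167) = 166

|U(167) = (ℤ_167)^×| = 166


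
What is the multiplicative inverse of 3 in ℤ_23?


Use the extended Euclidean algorithm to write 1 = 3·s + 23·t; then s mod 23 is the inverse.
Euclidean algorithm:
  3 = 0·23 + 3
  23 = 7·3 + 2
  3 = 1·2 + 1
  2 = 2·1 + 0
gcd(3,23) = 1
Back-substitution gives: 3·(8) + 23·(-1) = 1
So 3⁻¹ ≡ 8 ≡ 8 (mod 23)
Check: 3 × 8 = 24 ≡ 1 (mod 23) ✓

3⁻¹ ≡ 8 (mod 23)


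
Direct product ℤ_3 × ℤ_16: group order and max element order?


|ℤ_3 × ℤ_16| = 3 × 16 = 48
Max element order = lcm(3,16) = 48
Cyclic? Yes (gcd=1)

|ℤ_3×ℤ_16| = 48, max element order = 48


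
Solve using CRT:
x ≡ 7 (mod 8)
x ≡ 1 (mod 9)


m₁ = 8, m₂ = 9, gcd = 1, so CRT applies. M = m₁·m₂ = 72
Let M₁ = M/m₁ = 9, M₂ = M/m₂ = 8
Find y₁ ≡ M₁⁻¹ (mod m₁): 9⁻¹ ≡ 1 (mod 8)
Find y₂ ≡ M₂⁻¹ (mod m₂): 8⁻¹ ≡ 8 (mod 9)
x = a₁·M₁·y₁ + a₂·M₂·y₂ = 7·9·1 + 1·8·8 = 127
Reduce mod 72: x ≡ 55
Check: 55 mod 8 = 7 ✓, 55 mod 9 = 1 ✓

x ≡ 55 (mod 72)


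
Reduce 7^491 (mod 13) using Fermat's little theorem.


Fermat's little theorem: if p is prime and gcd(a,p)=1, then a^(p-1) ≡ 1 (mod p)
p = 13 is prime, gcd(7,13) = 1
Reduce exponent: 491 mod 12 = 11
So 7^491 ≡ 7^11 (mod 13)
7^11 mod 13 = 2

7^491 ≡ 2 (mod 13)


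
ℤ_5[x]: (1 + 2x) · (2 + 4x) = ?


Expand and collect like terms; reduce coefficients mod 5:
x^0: 1·2 = 2 ≡ 2 (mod 5)
x^1: 1·4 + 2·2 = 8 ≡ 3 (mod 5)
x^2: 2·4 = 8 ≡ 3 (mod 5)
Result: 2 + 3x + 3x^2

f · g = 2 + 3x + 3x^2


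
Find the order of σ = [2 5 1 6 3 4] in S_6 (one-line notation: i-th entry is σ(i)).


Cycle decomposition: (1 2 5 3) (4 6)
Cycle lengths: 4, 2
Order = lcm(4, 2) = 4

ord(σ) = 4


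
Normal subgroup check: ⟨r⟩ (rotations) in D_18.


H = ⟨r⟩ (rotations) in D_18
The rotation subgroup ⟨r⟩ has index 2 in D_18, so it is normal

Yes, normal subgroup


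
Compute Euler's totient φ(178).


Factor n: 178 = 2 × 89
φ(n) = n · ∏(1 - 1/p) over distinct primes p | n
φ(178) = 178 · (1 - 1/2) · (1 - 1/89) = 88

φ(178) = 88


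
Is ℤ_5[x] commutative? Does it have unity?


ℤ_5 is a field (n prime), so ℤ_5[x] is a commutative integral domain with unity
Commutative: Yes
Integral domain: Yes
Has unity: Yes

ℤ_5[x]: Commutative=Yes, Unity=Yes


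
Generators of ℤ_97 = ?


g generates ℤ_n iff gcd(g,n) = 1
Prime factors of 97: 97
Generators are g ∈ {1,...,96} not divisible by any of these primes.
Generators: {1, 2, 3, 4, 5, 6, 7, 8, 9, 10, 11, 12, 13, 14, 15, 16, 17, 18, 19, 20, 21, 22, 23, 24, 25, 26, 27, 28, 29, 30, 31, 32, 33, 34, 35, 36, 37, 38, 39, 40, 41, 42, 43, 44, 45, 46, 47, 48, 49, 50, 51, 52, 53, 54, 55, 56, 57, 58, 59, 60, 61, 62, 63, 64, 65, 66, 67, 68, 69, 70, 71, 72, 73, 74, 75, 76, 77, 78, 79, 80, 81, 82, 83, 84, 85, 86, 87, 88, 89, 90, 91, 92, 93, 94, 95, 96}
Number of generators = φ(97) = 96

Generators of ℤ_97 = {1, 2, 3, 4, 5, 6, 7, 8, 9, 10, 11, 12, 13, 14, 15, 16, 17, 18, 19, 20, 21, 22, 23, 24, 25, 26, 27, 28, 29, 30, 31, 32, 33, 34, 35, 36, 37, 38, 39, 40, 41, 42, 43, 44, 45, 46, 47, 48, 49, 50, 51, 52, 53, 54, 55, 56, 57, 58, 59, 60, 61, 62, 63, 64, 65, 66, 67, 68, 69, 70, 71, 72, 73, 74, 75, 76, 77, 78, 79, 80, 81, 82, 83, 84, 85, 86, 87, 88, 89, 90, 91, 92, 93, 94, 95, 96}


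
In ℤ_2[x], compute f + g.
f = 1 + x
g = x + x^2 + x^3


Add coefficients mod 2:
x^0: 1 + 0 = 1 (mod 2)
x^1: 1 + 1 = 0 (mod 2)
x^2: 0 + 1 = 1 (mod 2)
x^3: 0 + 1 = 1 (mod 2)
Result: 1 + x^2 + x^3

f + g = 1 + x^2 + x^3


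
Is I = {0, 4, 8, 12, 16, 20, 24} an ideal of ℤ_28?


Check ideal conditions for I = {0, 4, 8, 12, 16, 20, 24} in ℤ_28:
(1) I is an additive subgroup? Yes
(2) For r ∈ ℤ_28 and a ∈ I: r·a ∈ I? Yes

Yes, I is an ideal of ℤ_28


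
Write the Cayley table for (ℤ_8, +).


Elements: {0, 1, 2, 3, 4, 5, 6, 7}
Operation: addition mod 8
Entry (a, b) = (a + b) mod 8

Cayley table:
  | 0 | 1 | 2 | 3 | 4 | 5 | 6 | 7
0 | 0 | 1 | 2 | 3 | 4 | 5 | 6 | 7
1 | 1 | 2 | 3 | 4 | 5 | 6 | 7 | 0
2 | 2 | 3 | 4 | 5 | 6 | 7 | 0 | 1
3 | 3 | 4 | 5 | 6 | 7 | 0 | 1 | 2
4 | 4 | 5 | 6 | 7 | 0 | 1 | 2 | 3
5 | 5 | 6 | 7 | 0 | 1 | 2 | 3 | 4
6 | 6 | 7 | 0 | 1 | 2 | 3 | 4 | 5
7 | 7 | 0 | 1 | 2 | 3 | 4 | 5 | 6


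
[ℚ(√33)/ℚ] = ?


√33 has minimal polynomial x² - 33 (irreducible over ℚ since 33 is squarefree)

[ℚ(√33)/ℚ] = 2


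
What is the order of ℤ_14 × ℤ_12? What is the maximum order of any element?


|ℤ_14 × ℤ_12| = 14 × 12 = 168
Max element order = lcm(14,12) = 84
Cyclic? No (gcd=2)

|ℤ_14×ℤ_12| = 168, max element order = 84


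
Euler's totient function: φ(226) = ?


Factor n: 226 = 2 × 113
φ(n) = n · ∏(1 - 1/p) over distinct primes p | n
φ(226) = 226 · (1 - 1/2) · (1 - 1/113) = 112

φ(226) = 112


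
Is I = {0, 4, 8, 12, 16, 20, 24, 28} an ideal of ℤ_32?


Check ideal conditions for I = {0, 4, 8, 12, 16, 20, 24, 28} in ℤ_32:
(1) I is an additive subgroup? Yes
(2) For r ∈ ℤ_32 and a ∈ I: r·a ∈ I? Yes

Yes, I is an ideal of ℤ_32


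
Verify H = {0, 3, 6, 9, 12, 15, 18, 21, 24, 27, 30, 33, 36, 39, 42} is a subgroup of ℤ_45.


Subgroup test for H = {0, 3, 6, 9, 12, 15, 18, 21, 24, 27, 30, 33, 36, 39, 42} in (ℤ_45, +):
(1) 0 ∈ H? Yes
(2) Closure: for all a,b ∈ H, (a+b) mod 45 ∈ H? Yes
(3) Inverses: for all a ∈ H, -a mod 45 ∈ H? Yes

Yes, H is a subgroup of ℤ_45


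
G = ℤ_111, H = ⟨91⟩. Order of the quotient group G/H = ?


|⟨91⟩| = n / gcd(91, 111) = 111 / 1 = 111
H is normal (ℤ_111 is abelian).
|G/H| = |G| / |H| = 111 / 111 = 1

|G/H| = 1


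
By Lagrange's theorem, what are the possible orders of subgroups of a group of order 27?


Lagrange's theorem: |H| divides |G|
|G| = 27
Divisors of 27: 1, 3, 9, 27

Possible subgroup orders: {1, 3, 9, 27}


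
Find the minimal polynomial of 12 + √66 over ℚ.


Let α = 12 + √66. Then α - 12 = √66, so (α - 12)² = 66, giving α² - 24α + 78 = 0. Degree 2 and α ∉ ℚ, so this is the minimal polynomial.

Minimal polynomial: x² - 24x + 78


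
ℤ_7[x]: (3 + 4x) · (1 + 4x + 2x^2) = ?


Expand and collect like terms; reduce coefficients mod 7:
x^0: 3·1 = 3 ≡ 3 (mod 7)
x^1: 3·4 + 4·1 = 16 ≡ 2 (mod 7)
x^2: 3·2 + 4·4 = 22 ≡ 1 (mod 7)
x^3: 4·2 = 8 ≡ 1 (mod 7)
Result: 3 + 2x + x^2 + x^3

f · g = 3 + 2x + x^2 + x^3


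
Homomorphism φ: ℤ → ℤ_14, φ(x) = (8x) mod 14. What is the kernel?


Kernel = preimage of identity
ker(φ) = {x ∈ ℤ : 8x ≡ 0 (mod 14)}. gcd(8,14) = 2, so 8x ≡ 0 (mod 14) ⟺ x ≡ 0 (mod 14/2 = 7). Hence ker(φ) = 7ℤ

ker(φ) = 7ℤ


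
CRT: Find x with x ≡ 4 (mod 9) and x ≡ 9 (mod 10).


m₁ = 9, m₂ = 10, gcd = 1, so CRT applies. M = m₁·m₂ = 90
Let M₁ = M/m₁ = 10, M₂ = M/m₂ = 9
Find y₁ ≡ M₁⁻¹ (mod m₁): 10⁻¹ ≡ 1 (mod 9)
Find y₂ ≡ M₂⁻¹ (mod m₂): 9⁻¹ ≡ 9 (mod 10)
x = a₁·M₁·y₁ + a₂·M₂·y₂ = 4·10·1 + 9·9·9 = 769
Reduce mod 90: x ≡ 49
Check: 49 mod 9 = 4 ✓, 49 mod 10 = 9 ✓

x ≡ 49 (mod 90)


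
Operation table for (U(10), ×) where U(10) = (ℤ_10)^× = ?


Elements: {1, 3, 7, 9}
Operation: multiplication mod 10
Entry (a, b) = (a × b) mod 10

Cayley table:
  | 1 | 3 | 7 | 9
1 | 1 | 3 | 7 | 9
3 | 3 | 9 | 1 | 7
7 | 7 | 1 | 9 | 3
9 | 9 | 7 | 3 | 1


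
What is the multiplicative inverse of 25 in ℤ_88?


Use the extended Euclidean algorithm to write 1 = 25·s + 88·t; then s mod 88 is the inverse.
Euclidean algorithm:
  25 = 0·88 + 25
  88 = 3·25 + 13
  25 = 1·13 + 12
  13 = 1·12 + 1
  12 = 12·1 + 0
gcd(25,88) = 1
Back-substitution gives: 25·(-7) + 88·(2) = 1
So 25⁻¹ ≡ -7 ≡ 81 (mod 88)
Check: 25 × 81 = 2025 ≡ 1 (mod 88) ✓

25⁻¹ ≡ 81 (mod 88)


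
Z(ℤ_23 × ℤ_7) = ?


Z(G) = {g ∈ G | gx = xg for all x ∈ G}
Direct product of abelian groups is abelian, so Z(G) = G

Z(ℤ_23 × ℤ_7) = ℤ_23 × ℤ_7


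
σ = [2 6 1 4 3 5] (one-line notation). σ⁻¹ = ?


To find σ⁻¹, swap domain and range:
σ(1) = 2 → σ⁻¹(2) = 1
σ(2) = 6 → σ⁻¹(6) = 2
σ(3) = 1 → σ⁻¹(1) = 3
σ(4) = 4 → σ⁻¹(4) = 4
σ(5) = 3 → σ⁻¹(3) = 5
σ(6) = 5 → σ⁻¹(5) = 6

σ⁻¹ = [3 1 5 4 6 2]


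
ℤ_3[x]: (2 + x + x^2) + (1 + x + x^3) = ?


Add coefficients mod 3:
x^0: 2 + 1 = 0 (mod 3)
x^1: 1 + 1 = 2 (mod 3)
x^2: 1 + 0 = 1 (mod 3)
x^3: 0 + 1 = 1 (mod 3)
Result: 2x + x^2 + x^3

f + g = 2x + x^2 + x^3


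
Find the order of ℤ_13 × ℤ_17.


|A × B| = |A| · |B|
|ℤ_13 × ℤ_17| = 13 × 17 = 221

|ℤ_13 × ℤ_17| = 221


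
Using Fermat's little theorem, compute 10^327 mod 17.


Fermat's little theorem: if p is prime and gcd(a,p)=1, then a^(p-1) ≡ 1 (mod p)
p = 17 is prime, gcd(10,17) = 1
Reduce exponent: 327 mod 16 = 7
So 10^327 ≡ 10^7 (mod 17)
10^7 mod 17 = 5

10^327 ≡ 5 (mod 17)


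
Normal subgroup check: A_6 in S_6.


H = A_6 in S_6
A_6 has index 2 in S_6, and every subgroup of index 2 is normal

Yes, normal subgroup


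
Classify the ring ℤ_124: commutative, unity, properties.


ℤ_124 is a commutative ring with unity 1; 124 = 2×62 is composite, so 2·62 ≡ 0 gives zero divisors (not an integral domain)
Commutative: Yes
Integral domain: No
Has unity: Yes

ℤ_124: Commutative=Yes, Unity=Yes


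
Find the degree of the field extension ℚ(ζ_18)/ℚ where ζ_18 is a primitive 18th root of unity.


[ℚ(ζ_n):ℚ] = deg Φ_n(x) = φ(n). Here φ(18) = 6

[ℚ(ζ_18)/ℚ where ζ_18 is a primitive 18th root of unity] = 6


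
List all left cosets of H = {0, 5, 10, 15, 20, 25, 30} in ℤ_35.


H = {0, 5, 10, 15, 20, 25, 30}, |H| = 7
Number of cosets = |G|/|H| = 35/7 = 5
0 + H = {0, 5, 10, 15, 20, 25, 30}
1 + H = {1, 6, 11, 16, 21, 26, 31}
2 + H = {2, 7, 12, 17, 22, 27, 32}
3 + H = {3, 8, 13, 18, 23, 28, 33}
4 + H = {4, 9, 14, 19, 24, 29, 34}

Cosets: 0+H={0,5,10,15,20,25,30}; 1+H={1,6,11,16,21,26,31}; 2+H={2,7,12,17,22,27,32}; 3+H={3,8,13,18,23,28,33}; 4+H={4,9,14,19,24,29,34}


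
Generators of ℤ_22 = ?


g generates ℤ_n iff gcd(g,n) = 1
Prime factors of 22: 2, 11
Generators are g ∈ {1,...,21} not divisible by any of these primes.
Generators: {1, 3, 5, 7, 9, 13, 15, 17, 19, 21}
Number of generators = φ(22) = 10

Generators of ℤ_22 = {1, 3, 5, 7, 9, 13, 15, 17, 19, 21}


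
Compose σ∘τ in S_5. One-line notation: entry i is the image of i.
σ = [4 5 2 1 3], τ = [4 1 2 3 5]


σ∘τ: apply τ first, then σ
1 →τ 4 →σ 1
2 →τ 1 →σ 4
3 →τ 2 →σ 5
4 →τ 3 →σ 2
5 →τ 5 →σ 3

σ∘τ = [1 4 5 2 3]


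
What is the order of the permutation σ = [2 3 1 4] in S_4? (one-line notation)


Cycle decomposition: (1 2 3)
Cycle lengths: 3
Order = lcm(3) = 3

ord(σ) = 3


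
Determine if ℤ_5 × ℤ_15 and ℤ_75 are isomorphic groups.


Comparing ℤ_5 × ℤ_15 and ℤ_75:
gcd(5,15) = 5 ≠ 1. Max element order in ℤ_5×ℤ_15 is lcm(5,15) = 15 < 75, so it has no element of order 75

No, ℤ_5 × ℤ_15 ≇ ℤ_75


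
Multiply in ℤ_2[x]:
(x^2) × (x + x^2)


Expand and collect like terms; reduce coefficients mod 2:
x^0: 0·0 = 0 ≡ 0 (mod 2)
x^1: 0·1 + 0·0 = 0 ≡ 0 (mod 2)
x^2: 0·1 + 0·1 + 1·0 = 0 ≡ 0 (mod 2)
x^3: 0·1 + 1·1 = 1 ≡ 1 (mod 2)
x^4: 1·1 = 1 ≡ 1 (mod 2)
Result: x^3 + x^4

f · g = x^3 + x^4


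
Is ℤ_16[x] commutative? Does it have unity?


ℤ_16 has zero divisors (2·8 ≡ 0), and these lift to constant zero divisors in ℤ_16[x]; so not an integral domain
Commutative: Yes
Integral domain: No
Has unity: Yes

ℤ_16[x]: Commutative=Yes, Unity=Yes


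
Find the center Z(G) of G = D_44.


Z(G) = {g ∈ G | gx = xg for all x ∈ G}
For even n, Z(D_n) = {e, r^(n/2)}: the 180° rotation r^22 commutes with every reflection and rotation

Z(D_44) = {e, r^22}


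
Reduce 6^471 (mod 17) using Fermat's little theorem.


Fermat's little theorem: if p is prime and gcd(a,p)=1, then a^(p-1) ≡ 1 (mod p)
p = 17 is prime, gcd(6,17) = 1
Reduce exponent: 471 mod 16 = 7
So 6^471 ≡ 6^7 (mod 17)
6^7 mod 17 = 14

6^471 ≡ 14 (mod 17)


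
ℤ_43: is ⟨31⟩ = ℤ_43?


g generates ℤ_n iff gcd(g, n) = 1
gcd(31, 43) = 1
Since gcd = 1, 31 is a generator.

Yes, 31 generates ℤ_43


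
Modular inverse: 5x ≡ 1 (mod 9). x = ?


Use the extended Euclidean algorithm to write 1 = 5·s + 9·t; then s mod 9 is the inverse.
Euclidean algorithm:
  5 = 0·9 + 5
  9 = 1·5 + 4
  5 = 1·4 + 1
  4 = 4·1 + 0
gcd(5,9) = 1
Back-substitution gives: 5·(2) + 9·(-1) = 1
So 5⁻¹ ≡ 2 ≡ 2 (mod 9)
Check: 5 × 2 = 10 ≡ 1 (mod 9) ✓

5⁻¹ ≡ 2 (mod 9)


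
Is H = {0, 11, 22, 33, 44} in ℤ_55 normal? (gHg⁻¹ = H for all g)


H = {0, 11, 22, 33, 44} in ℤ_55
ℤ_55 is abelian; every subgroup of an abelian group is normal

Yes, normal subgroup


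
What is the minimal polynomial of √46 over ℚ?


√46 satisfies x² - 46 = 0, irreducible over ℚ since 46 is squarefree

Minimal polynomial: x² - 46


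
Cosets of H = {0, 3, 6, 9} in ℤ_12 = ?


H = {0, 3, 6, 9}, |H| = 4
Number of cosets = |G|/|H| = 12/4 = 3
0 + H = {0, 3, 6, 9}
1 + H = {1, 4, 7, 10}
2 + H = {2, 5, 8, 11}

Cosets: 0+H={0,3,6,9}; 1+H={1,4,7,10}; 2+H={2,5,8,11}


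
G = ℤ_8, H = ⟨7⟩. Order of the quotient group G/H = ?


|⟨7⟩| = n / gcd(7, 8) = 8 / 1 = 8
H is normal (ℤ_8 is abelian).
|G/H| = |G| / |H| = 8 / 8 = 1

|G/H| = 1


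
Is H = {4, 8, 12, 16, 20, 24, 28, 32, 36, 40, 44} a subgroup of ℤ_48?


Subgroup test for H = {4, 8, 12, 16, 20, 24, 28, 32, 36, 40, 44} in (ℤ_48, +):
(1) 0 ∈ H? No
(2) Closure: for all a,b ∈ H, (a+b) mod 48 ∈ H? No  [counterexample: 4 + 44 = 0 ∉ H]
(3) Inverses: for all a ∈ H, -a mod 48 ∈ H? Yes

No, H is not a subgroup of ℤ_48


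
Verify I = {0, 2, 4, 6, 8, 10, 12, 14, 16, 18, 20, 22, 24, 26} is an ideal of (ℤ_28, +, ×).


Check ideal conditions for I = {0, 2, 4, 6, 8, 10, 12, 14, 16, 18, 20, 22, 24, 26} in ℤ_28:
(1) I is an additive subgroup? Yes
(2) For r ∈ ℤ_28 and a ∈ I: r·a ∈ I? Yes

Yes, I is an ideal of ℤ_28


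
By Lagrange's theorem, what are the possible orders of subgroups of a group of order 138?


Lagrange's theorem: |H| divides |G|
|G| = 138
Divisors of 138: 1, 2, 3, 6, 23, 46, 69, 138

Possible subgroup orders: {1, 2, 3, 6, 23, 46, 69, 138}


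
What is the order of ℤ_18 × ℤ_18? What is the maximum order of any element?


|ℤ_18 × ℤ_18| = 18 × 18 = 324
Max element order = lcm(18,18) = 18
Cyclic? No (gcd=18)

|ℤ_18×ℤ_18| = 324, max element order = 18


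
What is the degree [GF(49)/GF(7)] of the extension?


GF(49) = GF(7^2), so the extension degree is 2

[GF(49)/GF(7)] = 2


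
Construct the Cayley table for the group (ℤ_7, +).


Elements: {0, 1, 2, 3, 4, 5, 6}
Operation: addition mod 7
Entry (a, b) = (a + b) mod 7

Cayley table:
  | 0 | 1 | 2 | 3 | 4 | 5 | 6
0 | 0 | 1 | 2 | 3 | 4 | 5 | 6
1 | 1 | 2 | 3 | 4 | 5 | 6 | 0
2 | 2 | 3 | 4 | 5 | 6 | 0 | 1
3 | 3 | 4 | 5 | 6 | 0 | 1 | 2
4 | 4 | 5 | 6 | 0 | 1 | 2 | 3
5 | 5 | 6 | 0 | 1 | 2 | 3 | 4
6 | 6 | 0 | 1 | 2 | 3 | 4 | 5


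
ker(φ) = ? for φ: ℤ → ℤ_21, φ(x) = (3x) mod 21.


Kernel = preimage of identity
ker(φ) = {x ∈ ℤ : 3x ≡ 0 (mod 21)}. gcd(3,21) = 3, so 3x ≡ 0 (mod 21) ⟺ x ≡ 0 (mod 21/3 = 7). Hence ker(φ) = 7ℤ

ker(φ) = 7ℤ


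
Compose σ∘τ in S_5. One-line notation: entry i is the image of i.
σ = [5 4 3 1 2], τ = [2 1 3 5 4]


σ∘τ: apply τ first, then σ
1 →τ 2 →σ 4
2 →τ 1 →σ 5
3 →τ 3 →σ 3
4 →τ 5 →σ 2
5 →τ 4 →σ 1

σ∘τ = [4 5 3 2 1]


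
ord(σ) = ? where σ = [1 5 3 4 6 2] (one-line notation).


Cycle decomposition: (2 5 6)
Cycle lengths: 3
Order = lcm(3) = 3

ord(σ) = 3


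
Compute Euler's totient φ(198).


Factor n: 198 = 2 × 3^2 × 11
φ(n) = n · ∏(1 - 1/p) over distinct primes p | n
φ(198) = 198 · (1 - 1/2) · (1 - 1/3) · (1 - 1/11) = 60

φ(198) = 60


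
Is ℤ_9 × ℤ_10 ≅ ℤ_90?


Comparing ℤ_9 × ℤ_10 and ℤ_90:
gcd(9,10) = 1, so ℤ_9 × ℤ_10 ≅ ℤ_90 (CRT)

Yes, ℤ_9 × ℤ_10 ≅ ℤ_90


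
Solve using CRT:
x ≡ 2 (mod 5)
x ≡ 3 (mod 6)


m₁ = 5, m₂ = 6, gcd = 1, so CRT applies. M = m₁·m₂ = 30
Let M₁ = M/m₁ = 6, M₂ = M/m₂ = 5
Find y₁ ≡ M₁⁻¹ (mod m₁): 6⁻¹ ≡ 1 (mod 5)
Find y₂ ≡ M₂⁻¹ (mod m₂): 5⁻¹ ≡ 5 (mod 6)
x = a₁·M₁·y₁ + a₂·M₂·y₂ = 2·6·1 + 3·5·5 = 87
Reduce mod 30: x ≡ 27
Check: 27 mod 5 = 2 ✓, 27 mod 6 = 3 ✓

x ≡ 27 (mod 30)


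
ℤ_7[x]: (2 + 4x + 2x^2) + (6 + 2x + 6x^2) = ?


Add coefficients mod 7:
x^0: 2 + 6 = 1 (mod 7)
x^1: 4 + 2 = 6 (mod 7)
x^2: 2 + 6 = 1 (mod 7)
Result: 1 + 6x + x^2

f + g = 1 + 6x + x^2


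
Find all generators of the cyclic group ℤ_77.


g generates ℤ_n iff gcd(g,n) = 1
Prime factors of 77: 7, 11
Generators are g ∈ {1,...,76} not divisible by any of these primes.
Generators: {1, 2, 3, 4, 5, 6, 8, 9, 10, 12, 13, 15, 16, 17, 18, 19, 20, 23, 24, 25, 26, 27, 29, 30, 31, 32, 34, 36, 37, 38, 39, 40, 41, 43, 45, 46, 47, 48, 50, 51, 52, 53, 54, 57, 58, 59, 60, 61, 62, 64, 65, 67, 68, 69, 71, 72, 73, 74, 75, 76}
Number of generators = φ(77) = 60

Generators of ℤ_77 = {1, 2, 3, 4, 5, 6, 8, 9, 10, 12, 13, 15, 16, 17, 18, 19, 20, 23, 24, 25, 26, 27, 29, 30, 31, 32, 34, 36, 37, 38, 39, 40, 41, 43, 45, 46, 47, 48, 50, 51, 52, 53, 54, 57, 58, 59, 60, 61, 62, 64, 65, 67, 68, 69, 71, 72, 73, 74, 75, 76}


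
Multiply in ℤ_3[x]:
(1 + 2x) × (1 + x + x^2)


Expand and collect like terms; reduce coefficients mod 3:
x^0: 1·1 = 1 ≡ 1 (mod 3)
x^1: 1·1 + 2·1 = 3 ≡ 0 (mod 3)
x^2: 1·1 + 2·1 = 3 ≡ 0 (mod 3)
x^3: 2·1 = 2 ≡ 2 (mod 3)
Result: 1 + 2x^3

f · g = 1 + 2x^3


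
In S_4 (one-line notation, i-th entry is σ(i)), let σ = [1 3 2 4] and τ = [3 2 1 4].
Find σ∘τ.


σ∘τ: apply τ first, then σ
1 →τ 3 →σ 2
2 →τ 2 →σ 3
3 →τ 1 →σ 1
4 →τ 4 →σ 4

σ∘τ = [2 3 1 4]


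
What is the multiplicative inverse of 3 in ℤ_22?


Use the extended Euclidean algorithm to write 1 = 3·s + 22·t; then s mod 22 is the inverse.
Euclidean algorithm:
  3 = 0·22 + 3
  22 = 7·3 + 1
  3 = 3·1 + 0
gcd(3,22) = 1
Back-substitution gives: 3·(-7) + 22·(1) = 1
So 3⁻¹ ≡ -7 ≡ 15 (mod 22)
Check: 3 × 15 = 45 ≡ 1 (mod 22) ✓

3⁻¹ ≡ 15 (mod 22)


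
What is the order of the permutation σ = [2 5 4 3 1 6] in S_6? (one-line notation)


Cycle decomposition: (1 2 5) (3 4)
Cycle lengths: 3, 2
Order = lcm(3, 2) = 6

ord(σ) = 6


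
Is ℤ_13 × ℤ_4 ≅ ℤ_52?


Comparing ℤ_13 × ℤ_4 and ℤ_52:
gcd(13,4) = 1, so ℤ_13 × ℤ_4 ≅ ℤ_52 (CRT)

Yes, ℤ_13 × ℤ_4 ≅ ℤ_52


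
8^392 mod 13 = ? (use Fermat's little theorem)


Fermat's little theorem: if p is prime and gcd(a,p)=1, then a^(p-1) ≡ 1 (mod p)
p = 13 is prime, gcd(8,13) = 1
Reduce exponent: 392 mod 12 = 8
So 8^392 ≡ 8^8 (mod 13)
8^8 mod 13 = 1

8^392 ≡ 1 (mod 13)


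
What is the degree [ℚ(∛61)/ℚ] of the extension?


∛61 has minimal polynomial x³ - 61 (irreducible over ℚ since 61 is not a perfect cube)

[ℚ(∛61)/ℚ] = 3


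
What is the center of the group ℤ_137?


Z(G) = {g ∈ G | gx = xg for all x ∈ G}
ℤ_137 is abelian, so Z(G) = G

Z(ℤ_137) = ℤ_137


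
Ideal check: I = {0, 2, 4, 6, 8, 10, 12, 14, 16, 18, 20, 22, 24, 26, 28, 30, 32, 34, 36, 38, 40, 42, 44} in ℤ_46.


Check ideal conditions for I = {0, 2, 4, 6, 8, 10, 12, 14, 16, 18, 20, 22, 24, 26, 28, 30, 32, 34, 36, 38, 40, 42, 44} in ℤ_46:
(1) I is an additive subgroup? Yes
(2) For r ∈ ℤ_46 and a ∈ I: r·a ∈ I? Yes

Yes, I is an ideal of ℤ_46


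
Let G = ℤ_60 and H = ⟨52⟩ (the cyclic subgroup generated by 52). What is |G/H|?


|⟨52⟩| = n / gcd(52, 60) = 60 / 4 = 15
H is normal (ℤ_60 is abelian).
|G/H| = |G| / |H| = 60 / 15 = 4

|G/H| = 4


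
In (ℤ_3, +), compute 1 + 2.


Operation: addition mod 3
1 + 2 = (a + b) mod 3 with a = 1, b = 2

1 + 2 = 0


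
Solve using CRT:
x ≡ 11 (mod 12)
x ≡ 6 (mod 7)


m₁ = 12, m₂ = 7, gcd = 1, so CRT applies. M = m₁·m₂ = 84
Let M₁ = M/m₁ = 7, M₂ = M/m₂ = 12
Find y₁ ≡ M₁⁻¹ (mod m₁): 7⁻¹ ≡ 7 (mod 12)
Find y₂ ≡ M₂⁻¹ (mod m₂): 12⁻¹ ≡ 3 (mod 7)
x = a₁·M₁·y₁ + a₂·M₂·y₂ = 11·7·7 + 6·12·3 = 755
Reduce mod 84: x ≡ 83
Check: 83 mod 12 = 11 ✓, 83 mod 7 = 6 ✓

x ≡ 83 (mod 84)


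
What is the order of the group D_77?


|D_n| = 2n (n rotations and n reflections)
|D_77| = 2×77 = 154

|D_77| = 154


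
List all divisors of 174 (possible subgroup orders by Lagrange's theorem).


Lagrange's theorem: |H| divides |G|
|G| = 174
Divisors of 174: 1, 2, 3, 6, 29, 58, 87, 174

Possible subgroup orders: {1, 2, 3, 6, 29, 58, 87, 174}


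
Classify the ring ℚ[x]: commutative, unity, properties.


Polynomial ring over ℚ (an integral domain) is a commutative integral domain with unity 1
Commutative: Yes
Integral domain: Yes
Has unity: Yes

ℚ[x]: Commutative=Yes, Unity=Yes


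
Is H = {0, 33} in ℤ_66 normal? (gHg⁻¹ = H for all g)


H = {0, 33} in ℤ_66
ℤ_66 is abelian; every subgroup of an abelian group is normal

Yes, normal subgroup


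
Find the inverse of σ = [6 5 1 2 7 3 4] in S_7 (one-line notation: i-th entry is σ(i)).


To find σ⁻¹, swap domain and range:
σ(1) = 6 → σ⁻¹(6) = 1
σ(2) = 5 → σ⁻¹(5) = 2
σ(3) = 1 → σ⁻¹(1) = 3
σ(4) = 2 → σ⁻¹(2) = 4
σ(5) = 7 → σ⁻¹(7) = 5
σ(6) = 3 → σ⁻¹(3) = 6
σ(7) = 4 → σ⁻¹(4) = 7

σ⁻¹ = [3 4 6 7 2 1 5]


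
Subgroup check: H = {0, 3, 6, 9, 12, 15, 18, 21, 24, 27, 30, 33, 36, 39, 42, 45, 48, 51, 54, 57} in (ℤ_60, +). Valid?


Subgroup test for H = {0, 3, 6, 9, 12, 15, 18, 21, 24, 27, 30, 33, 36, 39, 42, 45, 48, 51, 54, 57} in (ℤ_60, +):
(1) 0 ∈ H? Yes
(2) Closure: for all a,b ∈ H, (a+b) mod 60 ∈ H? Yes
(3) Inverses: for all a ∈ H, -a mod 60 ∈ H? Yes

Yes, H is a subgroup of ℤ_60


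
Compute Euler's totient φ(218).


Factor n: 218 = 2 × 109
φ(n) = n · ∏(1 - 1/p) over distinct primes p | n
φ(218) = 218 · (1 - 1/2) · (1 - 1/109) = 108

φ(218) = 108


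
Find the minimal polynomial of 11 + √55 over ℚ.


Let α = 11 + √55. Then α - 11 = √55, so (α - 11)² = 55, giving α² - 22α + 66 = 0. Degree 2 and α ∉ ℚ, so this is the minimal polynomial.

Minimal polynomial: x² - 22x + 66


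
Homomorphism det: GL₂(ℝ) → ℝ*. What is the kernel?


Kernel = preimage of identity
ker(det) = {A | det(A) = 1} = SL₂(ℝ)

ker(det) = SL₂(ℝ)


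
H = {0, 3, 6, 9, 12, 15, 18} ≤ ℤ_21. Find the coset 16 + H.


16 + H = {16 + h (mod 21) : h ∈ H}
16+0=16, 16+3=19, 16+6=1, 16+9=4, 16+12=7, 16+15=10, 16+18=13
16 + H = {1, 4, 7, 10, 13, 16, 19} = 1 + H

16 + H = {1, 4, 7, 10, 13, 16, 19}


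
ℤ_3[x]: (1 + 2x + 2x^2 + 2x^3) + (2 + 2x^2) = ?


Add coefficients mod 3:
x^0: 1 + 2 = 0 (mod 3)
x^1: 2 + 0 = 2 (mod 3)
x^2: 2 + 2 = 1 (mod 3)
x^3: 2 + 0 = 2 (mod 3)
Result: 2x + x^2 + 2x^3

f + g = 2x + x^2 + 2x^3


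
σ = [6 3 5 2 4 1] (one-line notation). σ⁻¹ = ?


To find σ⁻¹, swap domain and range:
σ(1) = 6 → σ⁻¹(6) = 1
σ(2) = 3 → σ⁻¹(3) = 2
σ(3) = 5 → σ⁻¹(5) = 3
σ(4) = 2 → σ⁻¹(2) = 4
σ(5) = 4 → σ⁻¹(4) = 5
σ(6) = 1 → σ⁻¹(1) = 6

σ⁻¹ = [6 4 2 5 3 1]


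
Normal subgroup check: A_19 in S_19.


H = A_19 in S_19
A_19 has index 2 in S_19, and every subgroup of index 2 is normal

Yes, normal subgroup


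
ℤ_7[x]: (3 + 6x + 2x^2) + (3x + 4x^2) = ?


Add coefficients mod 7:
x^0: 3 + 0 = 3 (mod 7)
x^1: 6 + 3 = 2 (mod 7)
x^2: 2 + 4 = 6 (mod 7)
Result: 3 + 2x + 6x^2

f + g = 3 + 2x + 6x^2


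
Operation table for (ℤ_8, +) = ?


Elements: {0, 1, 2, 3, 4, 5, 6, 7}
Operation: addition mod 8
Entry (a, b) = (a + b) mod 8

Cayley table:
  | 0 | 1 | 2 | 3 | 4 | 5 | 6 | 7
0 | 0 | 1 | 2 | 3 | 4 | 5 | 6 | 7
1 | 1 | 2 | 3 | 4 | 5 | 6 | 7 | 0
2 | 2 | 3 | 4 | 5 | 6 | 7 | 0 | 1
3 | 3 | 4 | 5 | 6 | 7 | 0 | 1 | 2
4 | 4 | 5 | 6 | 7 | 0 | 1 | 2 | 3
5 | 5 | 6 | 7 | 0 | 1 | 2 | 3 | 4
6 | 6 | 7 | 0 | 1 | 2 | 3 | 4 | 5
7 | 7 | 0 | 1 | 2 | 3 | 4 | 5 | 6


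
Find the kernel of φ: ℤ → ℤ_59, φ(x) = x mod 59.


Kernel = preimage of identity
ker(φ) = {x ∈ ℤ : x ≡ 0 (mod 59)} = 59ℤ = {0, ±59, ±118, ...}

ker(φ) = 59ℤ


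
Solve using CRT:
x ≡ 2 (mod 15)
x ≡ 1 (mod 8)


m₁ = 15, m₂ = 8, gcd = 1, so CRT applies. M = m₁·m₂ = 120
Let M₁ = M/m₁ = 8, M₂ = M/m₂ = 15
Find y₁ ≡ M₁⁻¹ (mod m₁): 8⁻¹ ≡ 2 (mod 15)
Find y₂ ≡ M₂⁻¹ (mod m₂): 15⁻¹ ≡ 7 (mod 8)
x = a₁·M₁·y₁ + a₂·M₂·y₂ = 2·8·2 + 1·15·7 = 137
Reduce mod 120: x ≡ 17
Check: 17 mod 15 = 2 ✓, 17 mod 8 = 1 ✓

x ≡ 17 (mod 120)


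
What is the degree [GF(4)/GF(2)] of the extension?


GF(4) = GF(2^2), so the extension degree is 2

[GF(4)/GF(2)] = 2


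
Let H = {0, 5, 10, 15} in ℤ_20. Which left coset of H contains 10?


10 + H = {10 + h (mod 20) : h ∈ H}
10+0=10, 10+5=15, 10+10=0, 10+15=5
10 + H = {0, 5, 10, 15} = 0 + H

10 + H = {0, 5, 10, 15}


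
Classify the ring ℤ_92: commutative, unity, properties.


ℤ_92 is a commutative ring with unity 1; 92 = 2×46 is composite, so 2·46 ≡ 0 gives zero divisors (not an integral domain)
Commutative: Yes
Integral domain: No
Has unity: Yes

ℤ_92: Commutative=Yes, Unity=Yes


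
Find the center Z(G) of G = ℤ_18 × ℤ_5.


Z(G) = {g ∈ G | gx = xg for all x ∈ G}
Direct product of abelian groups is abelian, so Z(G) = G

Z(ℤ_18 × ℤ_5) = ℤ_18 × ℤ_5


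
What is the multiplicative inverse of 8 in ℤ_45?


Use the extended Euclidean algorithm to write 1 = 8·s + 45·t; then s mod 45 is the inverse.
Euclidean algorithm:
  8 = 0·45 + 8
  45 = 5·8 + 5
  8 = 1·5 + 3
  5 = 1·3 + 2
  3 = 1·2 + 1
  2 = 2·1 + 0
gcd(8,45) = 1
Back-substitution gives: 8·(17) + 45·(-3) = 1
So 8⁻¹ ≡ 17 ≡ 17 (mod 45)
Check: 8 × 17 = 136 ≡ 1 (mod 45) ✓

8⁻¹ ≡ 17 (mod 45)


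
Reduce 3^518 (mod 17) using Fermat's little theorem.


Fermat's little theorem: if p is prime and gcd(a,p)=1, then a^(p-1) ≡ 1 (mod p)
p = 17 is prime, gcd(3,17) = 1
Reduce exponent: 518 mod 16 = 6
So 3^518 ≡ 3^6 (mod 17)
3^6 mod 17 = 15

3^518 ≡ 15 (mod 17)


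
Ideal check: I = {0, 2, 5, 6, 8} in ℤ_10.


Check ideal conditions for I = {0, 2, 5, 6, 8} in ℤ_10:
(1) I is an additive subgroup? No
(2) For r ∈ ℤ_10 and a ∈ I: r·a ∈ I? No  [counterexample: r=2, a=2, r·a mod 10 = 4 ∉ I]

No, I is not an ideal of ℤ_10


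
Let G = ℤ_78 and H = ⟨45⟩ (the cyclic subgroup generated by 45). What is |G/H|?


|⟨45⟩| = n / gcd(45, 78) = 78 / 3 = 26
H is normal (ℤ_78 is abelian).
|G/H| = |G| / |H| = 78 / 26 = 3

|G/H| = 3


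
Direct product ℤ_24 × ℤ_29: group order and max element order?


|ℤ_24 × ℤ_29| = 24 × 29 = 696
Max element order = lcm(24,29) = 696
Cyclic? Yes (gcd=1)

|ℤ_24×ℤ_29| = 696, max element order = 696


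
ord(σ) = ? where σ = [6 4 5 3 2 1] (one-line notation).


Cycle decomposition: (1 6) (2 4 3 5)
Cycle lengths: 2, 4
Order = lcm(2, 4) = 4

ord(σ) = 4


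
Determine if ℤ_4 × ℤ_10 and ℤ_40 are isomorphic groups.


Comparing ℤ_4 × ℤ_10 and ℤ_40:
gcd(4,10) = 2 ≠ 1. Max element order in ℤ_4×ℤ_10 is lcm(4,10) = 20 < 40, so it has no element of order 40

No, ℤ_4 × ℤ_10 ≇ ℤ_40


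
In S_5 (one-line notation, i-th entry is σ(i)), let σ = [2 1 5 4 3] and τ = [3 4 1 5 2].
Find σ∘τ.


σ∘τ: apply τ first, then σ
1 →τ 3 →σ 5
2 →τ 4 →σ 4
3 →τ 1 →σ 2
4 →τ 5 →σ 3
5 →τ 2 →σ 1

σ∘τ = [5 4 2 3 1]


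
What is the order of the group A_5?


|A_n| = n!/2 (even permutations)
|A_5| = 5!/2 = 120/2 = 60

|A_5| = 60


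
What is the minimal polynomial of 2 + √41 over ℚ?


Let α = 2 + √41. Then α - 2 = √41, so (α - 2)² = 41, giving α² - 4α - 37 = 0. Degree 2 and α ∉ ℚ, so this is the minimal polynomial.

Minimal polynomial: x² - 4x - 37


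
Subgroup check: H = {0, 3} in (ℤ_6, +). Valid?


Subgroup test for H = {0, 3} in (ℤ_6, +):
(1) 0 ∈ H? Yes
(2) Closure: for all a,b ∈ H, (a+b) mod 6 ∈ H? Yes
(3) Inverses: for all a ∈ H, -a mod 6 ∈ H? Yes

Yes, H is a subgroup of ℤ_6


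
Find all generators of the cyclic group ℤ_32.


g generates ℤ_n iff gcd(g,n) = 1
Prime factors of 32: 2
Generators are g ∈ {1,...,31} not divisible by any of these primes.
Generators: {1, 3, 5, 7, 9, 11, 13, 15, 17, 19, 21, 23, 25, 27, 29, 31}
Number of generators = φ(32) = 16

Generators of ℤ_32 = {1, 3, 5, 7, 9, 11, 13, 15, 17, 19, 21, 23, 25, 27, 29, 31}


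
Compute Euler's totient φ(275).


Factor n: 275 = 5^2 × 11
φ(n) = n · ∏(1 - 1/p) over distinct primes p | n
φ(275) = 275 · (1 - 1/5) · (1 - 1/11) = 200

φ(275) = 200


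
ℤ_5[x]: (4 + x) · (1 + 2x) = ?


Expand and collect like terms; reduce coefficients mod 5:
x^0: 4·1 = 4 ≡ 4 (mod 5)
x^1: 4·2 + 1·1 = 9 ≡ 4 (mod 5)
x^2: 1·2 = 2 ≡ 2 (mod 5)
Result: 4 + 4x + 2x^2

f · g = 4 + 4x + 2x^2


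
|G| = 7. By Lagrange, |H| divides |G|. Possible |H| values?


Lagrange's theorem: |H| divides |G|
|G| = 7
Divisors of 7: 1, 7

Possible subgroup orders: {1, 7}


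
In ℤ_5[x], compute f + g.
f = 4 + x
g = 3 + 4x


Add coefficients mod 5:
x^0: 4 + 3 = 2 (mod 5)
x^1: 1 + 4 = 0 (mod 5)
Result: 2

f + g = 2


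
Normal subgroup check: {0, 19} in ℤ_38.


H = {0, 19} in ℤ_38
ℤ_38 is abelian; every subgroup of an abelian group is normal

Yes, normal subgroup


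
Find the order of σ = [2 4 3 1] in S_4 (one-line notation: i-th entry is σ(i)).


Cycle decomposition: (1 2 4)
Cycle lengths: 3
Order = lcm(3) = 3

ord(σ) = 3


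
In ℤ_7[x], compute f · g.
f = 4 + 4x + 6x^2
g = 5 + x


Expand and collect like terms; reduce coefficients mod 7:
x^0: 4·5 = 20 ≡ 6 (mod 7)
x^1: 4·1 + 4·5 = 24 ≡ 3 (mod 7)
x^2: 4·1 + 6·5 = 34 ≡ 6 (mod 7)
x^3: 6·1 = 6 ≡ 6 (mod 7)
Result: 6 + 3x + 6x^2 + 6x^3

f · g = 6 + 3x + 6x^2 + 6x^3


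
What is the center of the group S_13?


Z(G) = {g ∈ G | gx = xg for all x ∈ G}
S_n is non-abelian for n ≥ 3; Z(S_13) is trivial

Z(S_13) = {e}


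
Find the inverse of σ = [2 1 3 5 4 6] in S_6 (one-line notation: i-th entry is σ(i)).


To find σ⁻¹, swap domain and range:
σ(1) = 2 → σ⁻¹(2) = 1
σ(2) = 1 → σ⁻¹(1) = 2
σ(3) = 3 → σ⁻¹(3) = 3
σ(4) = 5 → σ⁻¹(5) = 4
σ(5) = 4 → σ⁻¹(4) = 5
σ(6) = 6 → σ⁻¹(6) = 6

σ⁻¹ = [2 1 3 5 4 6]


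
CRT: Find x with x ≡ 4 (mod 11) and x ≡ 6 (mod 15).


m₁ = 11, m₂ = 15, gcd = 1, so CRT applies. M = m₁·m₂ = 165
Let M₁ = M/m₁ = 15, M₂ = M/m₂ = 11
Find y₁ ≡ M₁⁻¹ (mod m₁): 15⁻¹ ≡ 3 (mod 11)
Find y₂ ≡ M₂⁻¹ (mod m₂): 11⁻¹ ≡ 11 (mod 15)
x = a₁·M₁·y₁ + a₂·M₂·y₂ = 4·15·3 + 6·11·11 = 906
Reduce mod 165: x ≡ 81
Check: 81 mod 11 = 4 ✓, 81 mod 15 = 6 ✓

x ≡ 81 (mod 165)


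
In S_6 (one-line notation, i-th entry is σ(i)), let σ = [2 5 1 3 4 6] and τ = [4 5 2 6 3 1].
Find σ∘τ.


σ∘τ: apply τ first, then σ
1 →τ 4 →σ 3
2 →τ 5 →σ 4
3 →τ 2 →σ 5
4 →τ 6 →σ 6
5 →τ 3 →σ 1
6 →τ 1 →σ 2

σ∘τ = [3 4 5 6 1 2]


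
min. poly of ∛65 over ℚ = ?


∛65 satisfies x³ - 65 = 0, irreducible over ℚ (no rational root; 65 is not a perfect cube)

Minimal polynomial: x³ - 65


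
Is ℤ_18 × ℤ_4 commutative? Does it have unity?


Direct product ring; commutative with unity (1,1); but (1,0)·(0,1) = (0,0) gives zero divisors, so not an integral domain
Commutative: Yes
Integral domain: No
Has unity: Yes

ℤ_18 × ℤ_4: Commutative=Yes, Unity=Yes


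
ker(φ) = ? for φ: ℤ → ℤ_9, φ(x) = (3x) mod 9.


Kernel = preimage of identity
ker(φ) = {x ∈ ℤ : 3x ≡ 0 (mod 9)}. gcd(3,9) = 3, so 3x ≡ 0 (mod 9) ⟺ x ≡ 0 (mod 9/3 = 3). Hence ker(φ) = 3ℤ

ker(φ) = 3ℤ


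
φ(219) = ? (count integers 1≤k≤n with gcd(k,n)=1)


Factor n: 219 = 3 × 73
φ(n) = n · ∏(1 - 1/p) over distinct primes p | n
φ(219) = 219 · (1 - 1/3) · (1 - 1/73) = 144

φ(219) = 144


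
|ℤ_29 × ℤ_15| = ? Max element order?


|ℤ_29 × ℤ_15| = 29 × 15 = 435
Max element order = lcm(29,15) = 435
Cyclic? Yes (gcd=1)

|ℤ_29×ℤ_15| = 435, max element order = 435


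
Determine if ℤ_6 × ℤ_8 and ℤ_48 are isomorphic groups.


Comparing ℤ_6 × ℤ_8 and ℤ_48:
gcd(6,8) = 2 ≠ 1. Max element order in ℤ_6×ℤ_8 is lcm(6,8) = 24 < 48, so it has no element of order 48

No, ℤ_6 × ℤ_8 ≇ ℤ_48


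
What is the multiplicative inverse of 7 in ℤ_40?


Use the extended Euclidean algorithm to write 1 = 7·s + 40·t; then s mod 40 is the inverse.
Euclidean algorithm:
  7 = 0·40 + 7
  40 = 5·7 + 5
  7 = 1·5 + 2
  5 = 2·2 + 1
  2 = 2·1 + 0
gcd(7,40) = 1
Back-substitution gives: 7·(-17) + 40·(3) = 1
So 7⁻¹ ≡ -17 ≡ 23 (mod 40)
Check: 7 × 23 = 161 ≡ 1 (mod 40) ✓

7⁻¹ ≡ 23 (mod 40)


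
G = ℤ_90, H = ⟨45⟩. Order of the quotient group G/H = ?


|⟨45⟩| = n / gcd(45, 90) = 90 / 45 = 2
H is normal (ℤ_90 is abelian).
|G/H| = |G| / |H| = 90 / 2 = 45

|G/H| = 45


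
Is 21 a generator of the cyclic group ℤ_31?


g generates ℤ_n iff gcd(g, n) = 1
gcd(21, 31) = 1
Since gcd = 1, 21 is a generator.

Yes, 21 generates ℤ_31


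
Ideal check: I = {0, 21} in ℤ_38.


Check ideal conditions for I = {0, 21} in ℤ_38:
(1) I is an additive subgroup? No
(2) For r ∈ ℤ_38 and a ∈ I: r·a ∈ I? No  [counterexample: r=2, a=21, r·a mod 38 = 4 ∉ I]

No, I is not an ideal of ℤ_38


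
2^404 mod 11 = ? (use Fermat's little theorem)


Fermat's little theorem: if p is prime and gcd(a,p)=1, then a^(p-1) ≡ 1 (mod p)
p = 11 is prime, gcd(2,11) = 1
Reduce exponent: 404 mod 10 = 4
So 2^404 ≡ 2^4 (mod 11)
2^4 mod 11 = 5

2^404 ≡ 5 (mod 11)


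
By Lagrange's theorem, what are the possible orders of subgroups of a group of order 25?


Lagrange's theorem: |H| divides |G|
|G| = 25
Divisors of 25: 1, 5, 25

Possible subgroup orders: {1, 5, 25}


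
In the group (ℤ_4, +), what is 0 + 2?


Operation: addition mod 4
0 + 2 = (a + b) mod 4 with a = 0, b = 2

0 + 2 = 2


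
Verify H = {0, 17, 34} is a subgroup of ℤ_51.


Subgroup test for H = {0, 17, 34} in (ℤ_51, +):
(1) 0 ∈ H? Yes
(2) Closure: for all a,b ∈ H, (a+b) mod 51 ∈ H? Yes
(3) Inverses: for all a ∈ H, -a mod 51 ∈ H? Yes

Yes, H is a subgroup of ℤ_51


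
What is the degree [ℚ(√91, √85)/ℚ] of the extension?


[ℚ(√91,√85):ℚ] = [ℚ(√91,√85):ℚ(√91)]·[ℚ(√91):ℚ] = 2·2 = 4

[ℚ(√91, √85)/ℚ] = 4


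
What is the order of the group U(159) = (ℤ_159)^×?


U(n) is the group of units mod n; |U(n)| = φ(n)
|U(159)| = φ(159) = 104

|U(159) = (ℤ_159)^×| = 104


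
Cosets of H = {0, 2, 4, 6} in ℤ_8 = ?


H = {0, 2, 4, 6}, |H| = 4
Number of cosets = |G|/|H| = 8/4 = 2
0 + H = {0, 2, 4, 6}
1 + H = {1, 3, 5, 7}

Cosets: 0+H={0,2,4,6}; 1+H={1,3,5,7}


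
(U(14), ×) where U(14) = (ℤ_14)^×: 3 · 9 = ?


Operation: multiplication mod 14
3 · 9 = (a × b) mod 14 with a = 3, b = 9

3 · 9 = 13


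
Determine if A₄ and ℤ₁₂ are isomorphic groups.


Comparing A₄ and ℤ₁₂:
A₄ is non-abelian, ℤ₁₂ is abelian

No, A₄ ≇ ℤ₁₂


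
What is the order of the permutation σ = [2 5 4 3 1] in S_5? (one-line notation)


Cycle decomposition: (1 2 5) (3 4)
Cycle lengths: 3, 2
Order = lcm(3, 2) = 6

ord(σ) = 6


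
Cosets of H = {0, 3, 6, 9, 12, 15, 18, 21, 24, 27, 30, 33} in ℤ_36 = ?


H = {0, 3, 6, 9, 12, 15, 18, 21, 24, 27, 30, 33}, |H| = 12
Number of cosets = |G|/|H| = 36/12 = 3
0 + H = {0, 3, 6, 9, 12, 15, 18, 21, 24, 27, 30, 33}
1 + H = {1, 4, 7, 10, 13, 16, 19, 22, 25, 28, 31, 34}
2 + H = {2, 5, 8, 11, 14, 17, 20, 23, 26, 29, 32, 35}

Cosets: 0+H={0,3,6,9,12,15,18,21,24,27,30,33}; 1+H={1,4,7,10,13,16,19,22,25,28,31,34}; 2+H={2,5,8,11,14,17,20,23,26,29,32,35}


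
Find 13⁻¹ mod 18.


Use the extended Euclidean algorithm to write 1 = 13·s + 18·t; then s mod 18 is the inverse.
Euclidean algorithm:
  13 = 0·18 + 13
  18 = 1·13 + 5
  13 = 2·5 + 3
  5 = 1·3 + 2
  3 = 1·2 + 1
  2 = 2·1 + 0
gcd(13,18) = 1
Back-substitution gives: 13·(7) + 18·(-5) = 1
So 13⁻¹ ≡ 7 ≡ 7 (mod 18)
Check: 13 × 7 = 91 ≡ 1 (mod 18) ✓

13⁻¹ ≡ 7 (mod 18)


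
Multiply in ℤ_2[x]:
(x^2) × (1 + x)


Expand and collect like terms; reduce coefficients mod 2:
x^0: 0·1 = 0 ≡ 0 (mod 2)
x^1: 0·1 + 0·1 = 0 ≡ 0 (mod 2)
x^2: 0·1 + 1·1 = 1 ≡ 1 (mod 2)
x^3: 1·1 = 1 ≡ 1 (mod 2)
Result: x^2 + x^3

f · g = x^2 + x^3
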